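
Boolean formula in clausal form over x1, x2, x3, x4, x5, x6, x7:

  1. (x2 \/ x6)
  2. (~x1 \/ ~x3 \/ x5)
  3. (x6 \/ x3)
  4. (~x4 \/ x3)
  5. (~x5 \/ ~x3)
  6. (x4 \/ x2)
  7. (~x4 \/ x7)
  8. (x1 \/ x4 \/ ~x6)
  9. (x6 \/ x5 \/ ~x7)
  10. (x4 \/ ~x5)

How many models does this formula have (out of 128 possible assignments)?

5

Satisfying assignments:
  x1=0 x2=0 x3=1 x4=1 x5=0 x6=1 x7=1
  x1=0 x2=1 x3=1 x4=0 x5=0 x6=0 x7=0
  x1=0 x2=1 x3=1 x4=1 x5=0 x6=1 x7=1
  x1=1 x2=1 x3=0 x4=0 x5=0 x6=1 x7=0
  x1=1 x2=1 x3=0 x4=0 x5=0 x6=1 x7=1
Count: 5.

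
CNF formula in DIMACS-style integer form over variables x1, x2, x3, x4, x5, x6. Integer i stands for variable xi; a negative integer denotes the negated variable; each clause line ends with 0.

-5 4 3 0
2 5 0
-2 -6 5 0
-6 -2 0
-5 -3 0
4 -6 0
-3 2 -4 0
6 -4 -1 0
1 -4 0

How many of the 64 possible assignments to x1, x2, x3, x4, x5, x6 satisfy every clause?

5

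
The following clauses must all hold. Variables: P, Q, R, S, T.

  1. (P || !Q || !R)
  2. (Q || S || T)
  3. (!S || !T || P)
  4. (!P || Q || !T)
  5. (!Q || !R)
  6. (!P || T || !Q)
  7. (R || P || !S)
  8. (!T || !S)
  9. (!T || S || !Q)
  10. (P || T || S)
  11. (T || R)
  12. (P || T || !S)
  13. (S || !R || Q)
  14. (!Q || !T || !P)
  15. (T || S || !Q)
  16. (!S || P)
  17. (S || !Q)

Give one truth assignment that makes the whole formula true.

P = F, Q = F, R = F, S = F, T = T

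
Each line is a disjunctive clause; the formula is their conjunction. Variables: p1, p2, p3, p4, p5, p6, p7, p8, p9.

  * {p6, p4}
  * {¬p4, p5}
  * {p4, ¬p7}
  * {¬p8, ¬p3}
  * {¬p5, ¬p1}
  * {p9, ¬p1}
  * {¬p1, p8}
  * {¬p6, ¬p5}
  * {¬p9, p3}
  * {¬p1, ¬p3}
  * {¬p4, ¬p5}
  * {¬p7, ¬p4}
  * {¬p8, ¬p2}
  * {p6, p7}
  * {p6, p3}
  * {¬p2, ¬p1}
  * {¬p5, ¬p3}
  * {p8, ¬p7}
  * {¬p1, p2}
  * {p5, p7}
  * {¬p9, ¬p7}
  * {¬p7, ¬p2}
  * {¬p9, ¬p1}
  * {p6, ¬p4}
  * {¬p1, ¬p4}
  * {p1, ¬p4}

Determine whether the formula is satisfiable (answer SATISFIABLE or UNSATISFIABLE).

p1 = True:
  propagation gives p5=False, p4=False, p6=True, p7=False; an empty clause results — contradiction.
p1 = False:
  propagation gives p4=False, p6=True, p7=False, p5=False; an empty clause results — contradiction.
Every branch closes, so no satisfying assignment exists.

UNSATISFIABLE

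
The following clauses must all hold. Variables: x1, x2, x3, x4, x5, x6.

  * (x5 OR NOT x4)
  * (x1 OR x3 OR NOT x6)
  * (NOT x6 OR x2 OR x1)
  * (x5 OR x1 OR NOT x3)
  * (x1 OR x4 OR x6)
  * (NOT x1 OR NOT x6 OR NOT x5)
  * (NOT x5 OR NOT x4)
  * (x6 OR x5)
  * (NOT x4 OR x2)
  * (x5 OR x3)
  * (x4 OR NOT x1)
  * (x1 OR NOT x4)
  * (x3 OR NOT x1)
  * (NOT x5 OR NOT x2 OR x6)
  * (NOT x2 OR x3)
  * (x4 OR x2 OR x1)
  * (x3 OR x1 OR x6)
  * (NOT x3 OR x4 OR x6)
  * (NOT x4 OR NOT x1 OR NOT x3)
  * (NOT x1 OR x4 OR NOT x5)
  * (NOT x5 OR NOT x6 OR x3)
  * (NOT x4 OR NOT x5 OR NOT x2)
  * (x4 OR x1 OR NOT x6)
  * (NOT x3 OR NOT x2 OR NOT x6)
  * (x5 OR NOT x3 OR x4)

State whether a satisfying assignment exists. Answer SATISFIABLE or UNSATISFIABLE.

UNSATISFIABLE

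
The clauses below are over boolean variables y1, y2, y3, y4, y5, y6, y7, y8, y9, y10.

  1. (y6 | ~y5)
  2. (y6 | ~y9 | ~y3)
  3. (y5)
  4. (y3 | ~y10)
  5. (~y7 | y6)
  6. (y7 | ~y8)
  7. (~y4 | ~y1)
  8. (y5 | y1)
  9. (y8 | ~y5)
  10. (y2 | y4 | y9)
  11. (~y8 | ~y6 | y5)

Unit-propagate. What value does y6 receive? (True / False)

True

(y5) is a unit clause: y5 = True.
(~y5 | y6) with y5 = True leaves only y6, so y6 = True.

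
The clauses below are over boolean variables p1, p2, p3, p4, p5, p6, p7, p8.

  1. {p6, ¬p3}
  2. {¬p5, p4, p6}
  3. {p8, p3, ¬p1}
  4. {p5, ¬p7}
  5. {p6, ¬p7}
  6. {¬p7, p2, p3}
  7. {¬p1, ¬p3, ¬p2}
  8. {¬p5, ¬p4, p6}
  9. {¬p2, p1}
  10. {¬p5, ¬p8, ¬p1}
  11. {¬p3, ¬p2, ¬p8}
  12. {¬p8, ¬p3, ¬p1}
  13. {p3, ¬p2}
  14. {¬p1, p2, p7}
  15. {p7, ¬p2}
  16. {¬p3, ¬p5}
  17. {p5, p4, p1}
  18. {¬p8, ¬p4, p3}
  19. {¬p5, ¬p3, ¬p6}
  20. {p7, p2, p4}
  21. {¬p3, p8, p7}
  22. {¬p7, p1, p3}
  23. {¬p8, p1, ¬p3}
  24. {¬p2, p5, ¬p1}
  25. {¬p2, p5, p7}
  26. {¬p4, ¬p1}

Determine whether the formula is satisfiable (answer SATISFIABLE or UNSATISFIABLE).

Try p1 = False.
  then p2 is forced to False.
Try p3 = False.
  then p7 is forced to False.
  then p4 is forced to True.
  then p8 is forced to False.
Try p5 = True.
  then p6 is forced to True.
Every clause has at least one true literal under this assignment.
So p1=F  p2=F  p3=F  p4=T  p5=T  p6=T  p7=F  p8=F is a satisfying assignment.

SATISFIABLE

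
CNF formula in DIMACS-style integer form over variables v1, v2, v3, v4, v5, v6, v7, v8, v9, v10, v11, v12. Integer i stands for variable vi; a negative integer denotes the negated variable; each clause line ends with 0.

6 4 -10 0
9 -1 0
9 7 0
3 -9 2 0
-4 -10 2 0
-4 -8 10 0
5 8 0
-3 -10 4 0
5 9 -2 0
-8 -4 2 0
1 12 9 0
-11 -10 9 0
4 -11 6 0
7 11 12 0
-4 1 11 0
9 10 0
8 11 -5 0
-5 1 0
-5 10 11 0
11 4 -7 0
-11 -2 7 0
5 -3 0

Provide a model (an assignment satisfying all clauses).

v1=T, v2=T, v3=T, v4=T, v5=T, v6=F, v7=T, v8=F, v9=T, v10=F, v11=T, v12=T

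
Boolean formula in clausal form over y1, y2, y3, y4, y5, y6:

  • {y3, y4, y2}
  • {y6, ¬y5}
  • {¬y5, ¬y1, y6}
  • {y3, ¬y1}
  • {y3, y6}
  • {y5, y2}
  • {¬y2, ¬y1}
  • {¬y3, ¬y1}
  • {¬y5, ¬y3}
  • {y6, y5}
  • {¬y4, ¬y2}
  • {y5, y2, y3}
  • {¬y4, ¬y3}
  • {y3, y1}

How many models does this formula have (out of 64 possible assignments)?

1

Satisfying assignments:
  y1=F y2=T y3=T y4=F y5=F y6=T
That's 1 in total.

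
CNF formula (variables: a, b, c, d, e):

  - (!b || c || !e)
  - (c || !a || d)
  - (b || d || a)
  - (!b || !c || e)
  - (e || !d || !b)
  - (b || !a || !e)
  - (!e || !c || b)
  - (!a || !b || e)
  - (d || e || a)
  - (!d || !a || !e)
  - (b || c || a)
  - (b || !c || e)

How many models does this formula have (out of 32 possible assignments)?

4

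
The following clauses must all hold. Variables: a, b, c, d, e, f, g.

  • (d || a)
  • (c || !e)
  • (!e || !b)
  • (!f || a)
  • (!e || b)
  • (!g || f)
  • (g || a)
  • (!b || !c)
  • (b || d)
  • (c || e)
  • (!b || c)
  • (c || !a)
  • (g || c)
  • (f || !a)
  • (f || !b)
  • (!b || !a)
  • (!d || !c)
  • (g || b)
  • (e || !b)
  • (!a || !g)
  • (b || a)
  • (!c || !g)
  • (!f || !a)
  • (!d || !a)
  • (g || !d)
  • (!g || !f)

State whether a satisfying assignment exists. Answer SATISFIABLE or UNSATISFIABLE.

UNSATISFIABLE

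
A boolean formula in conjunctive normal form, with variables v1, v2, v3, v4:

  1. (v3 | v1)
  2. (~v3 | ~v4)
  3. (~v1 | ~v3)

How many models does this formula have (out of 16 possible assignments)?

The models are:
  v1=0 v2=0 v3=1 v4=0
  v1=0 v2=1 v3=1 v4=0
  v1=1 v2=0 v3=0 v4=0
  v1=1 v2=0 v3=0 v4=1
  v1=1 v2=1 v3=0 v4=0
  v1=1 v2=1 v3=0 v4=1
That's 6 in total.

6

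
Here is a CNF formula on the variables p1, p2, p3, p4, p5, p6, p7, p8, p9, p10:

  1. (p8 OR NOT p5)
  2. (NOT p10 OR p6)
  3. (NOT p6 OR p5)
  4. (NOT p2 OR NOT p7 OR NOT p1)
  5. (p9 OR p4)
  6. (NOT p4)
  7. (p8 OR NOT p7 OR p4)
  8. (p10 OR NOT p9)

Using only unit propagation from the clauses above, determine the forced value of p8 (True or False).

Unit clause (NOT p4) sets p4 = False.
(p9 OR p4): since p4 = False, the clause reduces to (p9). p9 = True.
In (NOT p9 OR p10), NOT p9 is now false; p10 must hold, so p10 = True.
In (NOT p10 OR p6), NOT p10 is now false; p6 must hold, so p6 = True.
(p5 OR NOT p6) with p6 = True leaves only p5, so p5 = True.
From (NOT p5 OR p8) and p5 = True: p8 = True.

True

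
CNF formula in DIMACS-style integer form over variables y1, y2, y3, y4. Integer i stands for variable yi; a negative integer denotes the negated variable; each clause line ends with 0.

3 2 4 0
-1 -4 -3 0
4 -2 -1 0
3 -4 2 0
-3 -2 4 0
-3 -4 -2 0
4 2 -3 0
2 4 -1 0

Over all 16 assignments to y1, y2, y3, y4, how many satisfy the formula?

Satisfying assignments:
  y1=0 y2=0 y3=1 y4=1
  y1=0 y2=1 y3=0 y4=0
  y1=0 y2=1 y3=0 y4=1
  y1=1 y2=1 y3=0 y4=1
That's 4 in total.

4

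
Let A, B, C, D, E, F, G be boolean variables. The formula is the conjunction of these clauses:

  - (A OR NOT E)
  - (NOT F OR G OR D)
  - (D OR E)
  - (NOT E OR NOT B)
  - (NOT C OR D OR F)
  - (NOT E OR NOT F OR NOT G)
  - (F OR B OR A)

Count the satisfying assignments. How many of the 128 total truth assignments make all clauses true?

36

Case analysis on E and F:
  E=1, F=1: remaining (A,B,C,D,G) ∈ {(1,0,0,1,0); (1,0,1,1,0)} — 2.
  E=1, F=0: G free; 3 ways for (A,B,C,D) × 2^1 = 6.
  E=0, F=1: forces D=1; A, B, C, G free → 2^4 = 16.
  E=0, F=0: C, G free; 3 ways for (A,B,D) × 2^2 = 12.
Total: 2 + 6 + 16 + 12 = 36.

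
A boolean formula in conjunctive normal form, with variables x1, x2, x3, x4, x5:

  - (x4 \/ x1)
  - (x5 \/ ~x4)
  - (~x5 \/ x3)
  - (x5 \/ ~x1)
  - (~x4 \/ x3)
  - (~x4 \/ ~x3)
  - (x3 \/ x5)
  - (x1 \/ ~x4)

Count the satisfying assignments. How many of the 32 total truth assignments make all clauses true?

2

Satisfying assignments:
  x1=1 x2=0 x3=1 x4=0 x5=1
  x1=1 x2=1 x3=1 x4=0 x5=1
Count: 2.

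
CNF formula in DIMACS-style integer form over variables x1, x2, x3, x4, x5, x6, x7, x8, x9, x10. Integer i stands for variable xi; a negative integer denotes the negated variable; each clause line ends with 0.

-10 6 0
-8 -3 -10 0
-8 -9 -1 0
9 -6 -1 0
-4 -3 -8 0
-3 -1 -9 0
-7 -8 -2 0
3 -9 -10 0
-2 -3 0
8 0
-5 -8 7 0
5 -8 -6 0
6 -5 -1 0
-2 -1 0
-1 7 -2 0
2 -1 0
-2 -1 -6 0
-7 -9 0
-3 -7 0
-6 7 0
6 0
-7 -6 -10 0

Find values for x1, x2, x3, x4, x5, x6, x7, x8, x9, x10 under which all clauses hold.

x1=False, x2=False, x3=False, x4=False, x5=True, x6=True, x7=True, x8=True, x9=False, x10=False

Check each clause:
  1. (x6 || !x10) — x6 is true.
  2. (!x10 || !x3 || !x8) — !x3 is true.
  3. (!x9 || !x1 || !x8) — !x1 is true.
  4. (!x1 || x9 || !x6) — !x1 is true.
  5. (!x4 || !x8 || !x3) — !x4 is true.
  6. (!x3 || !x9 || !x1) — !x3 is true.
  7. (!x7 || !x8 || !x2) — !x2 is true.
  8. (x3 || !x10 || !x9) — !x10 is true.
  9. (!x3 || !x2) — !x3 is true.
  10. (x8) — x8 is true.
  11. (!x8 || x7 || !x5) — x7 is true.
  12. (x5 || !x6 || !x8) — x5 is true.
  13. (!x5 || !x1 || x6) — x6 is true.
  14. (!x1 || !x2) — !x2 is true.
  15. (!x2 || x7 || !x1) — !x1 is true.
  16. (!x1 || x2) — !x1 is true.
  17. (!x2 || !x6 || !x1) — !x2 is true.
  18. (!x9 || !x7) — !x9 is true.
  19. (!x3 || !x7) — !x3 is true.
  20. (x7 || !x6) — x7 is true.
  21. (x6) — x6 is true.
  22. (!x6 || !x10 || !x7) — !x10 is true.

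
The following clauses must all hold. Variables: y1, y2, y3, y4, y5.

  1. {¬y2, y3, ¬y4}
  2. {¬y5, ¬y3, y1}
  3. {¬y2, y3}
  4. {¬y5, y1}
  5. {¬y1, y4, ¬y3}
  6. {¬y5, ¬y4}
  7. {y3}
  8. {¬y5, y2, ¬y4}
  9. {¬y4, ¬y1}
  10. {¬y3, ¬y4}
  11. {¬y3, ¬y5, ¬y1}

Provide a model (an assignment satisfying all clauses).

(y3) is a unit clause, so y3 = True.
The clause (¬y4) is unit: y4 must be False.
The clause (¬y1) is unit: y1 must be False.
Unit propagation: (¬y5) forces y5 = False.
y2 is now unconstrained; take y2 = True.
Every clause has at least one true literal under this assignment.
Check each clause:
  1. {¬y4, y3, ¬y2} — y3 is true.
  2. {¬y3, y1, ¬y5} — ¬y5 is true.
  3. {y3, ¬y2} — y3 is true.
  4. {y1, ¬y5} — ¬y5 is true.
  5. {¬y1, y4, ¬y3} — ¬y1 is true.
  6. {¬y4, ¬y5} — ¬y5 is true.
  7. {y3} — y3 is true.
  8. {y2, ¬y4, ¬y5} — y2 is true.
  9. {¬y1, ¬y4} — ¬y4 is true.
  10. {¬y4, ¬y3} — ¬y4 is true.
  11. {¬y5, ¬y1, ¬y3} — ¬y5 is true.

y1 = 0, y2 = 1, y3 = 1, y4 = 0, y5 = 0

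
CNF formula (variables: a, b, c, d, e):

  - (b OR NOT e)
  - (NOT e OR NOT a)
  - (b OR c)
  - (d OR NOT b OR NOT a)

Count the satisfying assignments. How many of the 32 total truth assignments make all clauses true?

14

Split on b, then a.
  b=T, a=T: remaining (c,d,e) ∈ {(F,T,F); (T,T,F)} — 2.
  b=T, a=F: c, d, e free → 2^3 = 8.
  b=F, a=T: remaining (c,d,e) ∈ {(T,F,F); (T,T,F)} — 2.
  b=F, a=F: remaining (c,d,e) ∈ {(T,F,F); (T,T,F)} — 2.
Total: 2 + 8 + 2 + 2 = 14.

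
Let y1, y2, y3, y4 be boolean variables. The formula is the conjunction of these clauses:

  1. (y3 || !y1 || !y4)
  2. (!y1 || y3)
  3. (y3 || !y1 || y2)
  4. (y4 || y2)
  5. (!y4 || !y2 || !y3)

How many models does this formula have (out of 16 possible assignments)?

Satisfying assignments:
  y1=F y2=F y3=F y4=T
  y1=F y2=F y3=T y4=T
  y1=F y2=T y3=F y4=F
  y1=F y2=T y3=F y4=T
  y1=F y2=T y3=T y4=F
  y1=T y2=F y3=T y4=T
  y1=T y2=T y3=T y4=F
That's 7 in total.

7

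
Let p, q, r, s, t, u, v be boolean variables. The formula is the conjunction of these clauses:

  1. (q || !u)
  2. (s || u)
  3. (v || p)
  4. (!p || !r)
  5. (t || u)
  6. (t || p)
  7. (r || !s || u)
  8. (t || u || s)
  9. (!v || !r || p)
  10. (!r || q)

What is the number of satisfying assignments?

10

Split on u, then p.
  u=1, p=1: forces q=1; r=0; s, t, v free → 2^3 = 8.
  u=1, p=0: remaining (q,r,s,t,v) ∈ {(1,0,0,1,1); (1,0,1,1,1)} — 2.
  u=0, p=1: a clause becomes empty — 0.
  u=0, p=0: a clause becomes empty — 0.
Total: 8 + 2 + 0 + 0 = 10.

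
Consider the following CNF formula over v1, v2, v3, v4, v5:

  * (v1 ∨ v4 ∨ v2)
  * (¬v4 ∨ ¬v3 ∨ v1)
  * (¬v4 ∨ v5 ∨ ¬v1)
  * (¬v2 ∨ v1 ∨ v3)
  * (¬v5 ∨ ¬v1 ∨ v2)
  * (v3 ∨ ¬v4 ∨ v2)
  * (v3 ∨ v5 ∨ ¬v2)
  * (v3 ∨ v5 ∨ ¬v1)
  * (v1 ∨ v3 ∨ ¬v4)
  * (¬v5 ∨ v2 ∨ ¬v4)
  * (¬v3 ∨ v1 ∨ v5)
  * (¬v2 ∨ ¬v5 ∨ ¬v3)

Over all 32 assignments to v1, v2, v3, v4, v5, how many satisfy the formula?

Satisfying assignments:
  v1=T v2=F v3=T v4=F v5=F
  v1=T v2=T v3=F v4=F v5=T
  v1=T v2=T v3=F v4=T v5=T
  v1=T v2=T v3=T v4=F v5=F
Count: 4.

4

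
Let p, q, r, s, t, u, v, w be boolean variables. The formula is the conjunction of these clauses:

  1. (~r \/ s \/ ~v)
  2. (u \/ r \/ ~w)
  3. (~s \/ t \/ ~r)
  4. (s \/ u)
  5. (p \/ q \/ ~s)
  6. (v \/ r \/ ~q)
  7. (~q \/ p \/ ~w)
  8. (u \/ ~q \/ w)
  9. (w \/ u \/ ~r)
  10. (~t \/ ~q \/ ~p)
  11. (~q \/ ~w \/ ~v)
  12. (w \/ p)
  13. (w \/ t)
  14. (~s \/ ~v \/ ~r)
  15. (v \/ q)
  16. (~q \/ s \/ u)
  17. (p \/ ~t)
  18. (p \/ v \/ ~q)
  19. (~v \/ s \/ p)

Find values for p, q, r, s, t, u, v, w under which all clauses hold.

p=T, q=T, r=T, s=F, t=F, u=T, v=F, w=T

Check each clause:
  1. (s \/ ~v \/ ~r) — ~v is true.
  2. (~w \/ r \/ u) — r is true.
  3. (~r \/ t \/ ~s) — ~s is true.
  4. (s \/ u) — u is true.
  5. (q \/ ~s \/ p) — p is true.
  6. (r \/ ~q \/ v) — r is true.
  7. (p \/ ~q \/ ~w) — p is true.
  8. (u \/ ~q \/ w) — w is true.
  9. (w \/ ~r \/ u) — w is true.
  10. (~p \/ ~t \/ ~q) — ~t is true.
  11. (~w \/ ~q \/ ~v) — ~v is true.
  12. (w \/ p) — w is true.
  13. (t \/ w) — w is true.
  14. (~s \/ ~v \/ ~r) — ~v is true.
  15. (q \/ v) — q is true.
  16. (u \/ s \/ ~q) — u is true.
  17. (p \/ ~t) — p is true.
  18. (p \/ v \/ ~q) — p is true.
  19. (~v \/ p \/ s) — p is true.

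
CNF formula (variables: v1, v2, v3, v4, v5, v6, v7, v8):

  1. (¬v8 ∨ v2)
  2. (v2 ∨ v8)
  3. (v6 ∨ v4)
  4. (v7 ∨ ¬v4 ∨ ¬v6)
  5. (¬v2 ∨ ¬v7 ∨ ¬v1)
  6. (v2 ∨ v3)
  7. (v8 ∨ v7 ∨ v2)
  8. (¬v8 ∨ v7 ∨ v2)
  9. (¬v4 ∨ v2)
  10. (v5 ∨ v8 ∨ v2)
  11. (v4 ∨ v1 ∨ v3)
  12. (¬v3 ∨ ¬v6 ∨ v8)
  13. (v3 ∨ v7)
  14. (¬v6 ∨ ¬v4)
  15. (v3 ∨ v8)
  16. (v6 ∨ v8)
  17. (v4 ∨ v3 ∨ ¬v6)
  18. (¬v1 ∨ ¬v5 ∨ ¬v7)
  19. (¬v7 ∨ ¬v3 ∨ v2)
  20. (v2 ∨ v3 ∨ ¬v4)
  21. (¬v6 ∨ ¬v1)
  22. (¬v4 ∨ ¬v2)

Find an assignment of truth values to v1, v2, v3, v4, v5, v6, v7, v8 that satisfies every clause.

v1=F, v2=T, v3=T, v4=F, v5=F, v6=T, v7=T, v8=T

Set v1 = False and propagate.
Set v2 = True and propagate.
  then v4 is forced to False.
  then v6 is forced to True.
  then v3 is forced to True.
  then v8 is forced to True.
v5, v7 are now unconstrained; take v5 = False, v7 = True.
Every clause has at least one true literal under this assignment.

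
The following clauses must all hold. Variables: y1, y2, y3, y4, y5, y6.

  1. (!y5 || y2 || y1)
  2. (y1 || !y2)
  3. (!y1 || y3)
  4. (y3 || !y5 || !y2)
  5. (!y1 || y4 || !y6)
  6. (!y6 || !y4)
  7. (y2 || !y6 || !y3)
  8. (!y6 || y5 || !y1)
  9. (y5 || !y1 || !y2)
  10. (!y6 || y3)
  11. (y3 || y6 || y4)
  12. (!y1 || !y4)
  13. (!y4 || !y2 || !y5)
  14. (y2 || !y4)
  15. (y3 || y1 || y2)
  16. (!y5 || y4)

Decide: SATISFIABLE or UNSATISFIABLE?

Set y1 = True and propagate.
  then y3 is forced to True.
  then y4 is forced to False.
  then y6 is forced to False.
  then y5 is forced to False.
  then y2 is forced to False.
So y1=True, y2=False, y3=True, y4=False, y5=False, y6=False is a satisfying assignment.

SATISFIABLE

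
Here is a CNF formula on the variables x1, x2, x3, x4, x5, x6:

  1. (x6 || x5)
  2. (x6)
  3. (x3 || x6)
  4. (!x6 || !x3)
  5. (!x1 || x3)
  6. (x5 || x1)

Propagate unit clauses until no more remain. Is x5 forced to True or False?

(x6) is a unit clause: x6 = True.
(!x3 || !x6): since x6 = True, the clause reduces to (!x3). x3 = False.
(!x1 || x3) with x3 = False leaves only !x1, so x1 = False.
From (x1 || x5) and x1 = False: x5 = True.

True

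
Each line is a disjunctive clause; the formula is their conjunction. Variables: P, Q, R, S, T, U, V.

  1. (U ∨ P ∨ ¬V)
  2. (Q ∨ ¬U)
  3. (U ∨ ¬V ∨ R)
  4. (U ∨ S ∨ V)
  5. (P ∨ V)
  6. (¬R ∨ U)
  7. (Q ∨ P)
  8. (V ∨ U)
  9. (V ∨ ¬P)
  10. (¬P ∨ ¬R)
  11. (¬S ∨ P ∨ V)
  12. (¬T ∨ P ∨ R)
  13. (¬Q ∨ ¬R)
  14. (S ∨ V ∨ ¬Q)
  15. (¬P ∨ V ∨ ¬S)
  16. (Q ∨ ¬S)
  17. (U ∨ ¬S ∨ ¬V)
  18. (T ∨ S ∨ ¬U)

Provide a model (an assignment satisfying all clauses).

P=F, Q=T, R=F, S=T, T=F, U=T, V=T

Check each clause:
  1. (U ∨ ¬V ∨ P) — U is true.
  2. (Q ∨ ¬U) — Q is true.
  3. (¬V ∨ R ∨ U) — U is true.
  4. (U ∨ S ∨ V) — S is true.
  5. (V ∨ P) — V is true.
  6. (U ∨ ¬R) — ¬R is true.
  7. (Q ∨ P) — Q is true.
  8. (V ∨ U) — U is true.
  9. (V ∨ ¬P) — ¬P is true.
  10. (¬P ∨ ¬R) — ¬R is true.
  11. (¬S ∨ V ∨ P) — V is true.
  12. (¬T ∨ P ∨ R) — ¬T is true.
  13. (¬Q ∨ ¬R) — ¬R is true.
  14. (V ∨ S ∨ ¬Q) — S is true.
  15. (¬S ∨ V ∨ ¬P) — ¬P is true.
  16. (Q ∨ ¬S) — Q is true.
  17. (¬S ∨ ¬V ∨ U) — U is true.
  18. (¬U ∨ T ∨ S) — S is true.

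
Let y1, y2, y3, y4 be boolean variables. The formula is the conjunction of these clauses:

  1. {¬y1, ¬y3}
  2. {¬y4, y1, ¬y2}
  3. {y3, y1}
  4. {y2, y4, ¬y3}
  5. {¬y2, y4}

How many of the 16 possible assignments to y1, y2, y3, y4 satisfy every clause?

4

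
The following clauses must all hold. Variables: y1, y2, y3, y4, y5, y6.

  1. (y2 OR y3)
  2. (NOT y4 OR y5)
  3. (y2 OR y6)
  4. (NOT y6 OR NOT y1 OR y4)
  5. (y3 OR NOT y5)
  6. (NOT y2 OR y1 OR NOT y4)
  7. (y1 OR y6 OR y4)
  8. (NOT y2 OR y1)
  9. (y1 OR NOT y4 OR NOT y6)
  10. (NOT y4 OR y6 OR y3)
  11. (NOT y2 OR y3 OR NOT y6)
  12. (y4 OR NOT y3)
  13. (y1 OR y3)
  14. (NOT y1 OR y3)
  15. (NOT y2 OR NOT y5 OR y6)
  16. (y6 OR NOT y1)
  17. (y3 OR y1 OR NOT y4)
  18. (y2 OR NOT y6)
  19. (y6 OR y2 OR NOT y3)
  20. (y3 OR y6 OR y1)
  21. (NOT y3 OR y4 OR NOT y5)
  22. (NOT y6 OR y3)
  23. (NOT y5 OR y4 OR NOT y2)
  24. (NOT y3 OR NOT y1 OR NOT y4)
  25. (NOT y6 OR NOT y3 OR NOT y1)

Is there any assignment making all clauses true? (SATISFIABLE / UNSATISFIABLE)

y3 = True:
  propagation gives y4=True, y5=True, y1=False, y2=False; an empty clause results — contradiction.
y3 = False:
  propagation gives y2=True, y5=False, y4=False, y1=True; an empty clause results — contradiction.
Every branch closes, so no satisfying assignment exists.

UNSATISFIABLE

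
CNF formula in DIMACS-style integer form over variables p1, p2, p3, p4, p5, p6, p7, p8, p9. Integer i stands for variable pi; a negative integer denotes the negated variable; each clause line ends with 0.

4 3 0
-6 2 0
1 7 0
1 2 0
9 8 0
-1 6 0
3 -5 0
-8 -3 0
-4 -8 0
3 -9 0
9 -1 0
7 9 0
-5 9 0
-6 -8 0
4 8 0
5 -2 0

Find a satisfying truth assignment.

p1 = 0, p2 = 1, p3 = 1, p4 = 1, p5 = 1, p6 = 1, p7 = 1, p8 = 0, p9 = 1

p7 occurs only positively in the remaining clauses — set p7 = True.
Branch on p1: take p1 = False.
  then p2 is forced to True.
  then p5 is forced to True.
  then p3 is forced to True.
  then p8 is forced to False.
  then p9 is forced to True.
  then p4 is forced to True.
p6 is now unconstrained; take p6 = True.
Every clause has at least one true literal under this assignment.
Check each clause:
  1. (p3 \/ p4) — p3 is true.
  2. (~p6 \/ p2) — p2 is true.
  3. (p1 \/ p7) — p7 is true.
  4. (p2 \/ p1) — p2 is true.
  5. (p9 \/ p8) — p9 is true.
  6. (~p1 \/ p6) — ~p1 is true.
  7. (p3 \/ ~p5) — p3 is true.
  8. (~p8 \/ ~p3) — ~p8 is true.
  9. (~p4 \/ ~p8) — ~p8 is true.
  10. (p3 \/ ~p9) — p3 is true.
  11. (~p1 \/ p9) — p9 is true.
  12. (p9 \/ p7) — p9 is true.
  13. (p9 \/ ~p5) — p9 is true.
  14. (~p8 \/ ~p6) — ~p8 is true.
  15. (p4 \/ p8) — p4 is true.
  16. (p5 \/ ~p2) — p5 is true.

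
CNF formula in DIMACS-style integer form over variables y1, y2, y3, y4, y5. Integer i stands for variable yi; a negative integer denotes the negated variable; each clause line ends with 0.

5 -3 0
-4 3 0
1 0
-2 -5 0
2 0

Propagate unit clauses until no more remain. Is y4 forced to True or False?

(y1) is a unit clause: y1 = True.
Unit clause (y2) sets y2 = True.
From (NOT y5 OR NOT y2) and y2 = True: y5 = False.
(y5 OR NOT y3): since y5 = False, the clause reduces to (NOT y3). y3 = False.
(y3 OR NOT y4) with y3 = False leaves only NOT y4, so y4 = False.

False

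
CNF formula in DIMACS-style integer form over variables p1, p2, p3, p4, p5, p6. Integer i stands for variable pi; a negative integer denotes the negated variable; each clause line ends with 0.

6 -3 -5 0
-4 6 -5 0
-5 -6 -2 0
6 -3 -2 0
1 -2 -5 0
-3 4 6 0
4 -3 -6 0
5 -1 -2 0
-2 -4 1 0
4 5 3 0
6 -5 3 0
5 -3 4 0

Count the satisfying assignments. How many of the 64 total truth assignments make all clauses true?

14

Split on p5, then p3.
  p5=T, p3=T: remaining (p1,p2,p4,p6) ∈ {(F,F,T,T); (T,F,T,T)} — 2.
  p5=T, p3=F: remaining (p1,p2,p4,p6) ∈ {(F,F,F,T); (F,F,T,T); (T,F,F,T); (T,F,T,T)} — 4.
  p5=F, p3=T: remaining (p1,p2,p4,p6) ∈ {(F,F,T,F); (F,F,T,T); (T,F,T,F); (T,F,T,T)} — 4.
  p5=F, p3=F: remaining (p1,p2,p4,p6) ∈ {(F,F,T,F); (F,F,T,T); (T,F,T,F); (T,F,T,T)} — 4.
Total: 2 + 4 + 4 + 4 = 14.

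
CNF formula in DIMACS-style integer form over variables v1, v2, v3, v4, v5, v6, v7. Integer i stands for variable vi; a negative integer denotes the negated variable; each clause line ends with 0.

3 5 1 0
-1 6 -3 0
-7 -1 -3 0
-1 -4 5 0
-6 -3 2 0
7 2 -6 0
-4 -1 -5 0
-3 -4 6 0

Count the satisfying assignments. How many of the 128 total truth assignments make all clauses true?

46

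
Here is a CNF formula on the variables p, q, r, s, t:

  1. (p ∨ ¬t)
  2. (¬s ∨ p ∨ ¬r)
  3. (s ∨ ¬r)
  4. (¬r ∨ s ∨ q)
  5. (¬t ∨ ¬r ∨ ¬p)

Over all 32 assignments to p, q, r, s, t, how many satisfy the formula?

14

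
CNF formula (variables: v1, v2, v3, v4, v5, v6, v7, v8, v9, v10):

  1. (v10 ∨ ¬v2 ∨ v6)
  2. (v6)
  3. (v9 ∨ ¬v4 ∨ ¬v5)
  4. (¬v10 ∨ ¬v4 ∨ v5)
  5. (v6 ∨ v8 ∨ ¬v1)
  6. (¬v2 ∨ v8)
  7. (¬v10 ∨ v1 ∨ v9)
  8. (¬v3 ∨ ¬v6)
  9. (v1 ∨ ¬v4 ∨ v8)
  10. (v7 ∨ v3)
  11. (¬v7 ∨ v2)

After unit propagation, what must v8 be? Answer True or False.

(v6) is a unit clause: v6 = True.
(¬v3 ∨ ¬v6): since v6 = True, the clause reduces to (¬v3). v3 = False.
(v7 ∨ v3) with v3 = False leaves only v7, so v7 = True.
In (¬v7 ∨ v2), ¬v7 is now false; v2 must hold, so v2 = True.
In (¬v2 ∨ v8), ¬v2 is now false; v8 must hold, so v8 = True.

True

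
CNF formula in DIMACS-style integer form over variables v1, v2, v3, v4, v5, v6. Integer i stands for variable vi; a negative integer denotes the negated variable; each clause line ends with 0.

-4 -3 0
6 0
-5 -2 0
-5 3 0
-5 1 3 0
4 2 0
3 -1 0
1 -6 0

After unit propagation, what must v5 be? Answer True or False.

False

Unit clause (v6) sets v6 = True.
From (v1 || !v6) and v6 = True: v1 = True.
In (v3 || !v1), !v1 is now false; v3 must hold, so v3 = True.
(!v3 || !v4): since v3 = True, the clause reduces to (!v4). v4 = False.
(v4 || v2): since v4 = False, the clause reduces to (v2). v2 = True.
In (!v2 || !v5), !v2 is now false; !v5 must hold, so v5 = False.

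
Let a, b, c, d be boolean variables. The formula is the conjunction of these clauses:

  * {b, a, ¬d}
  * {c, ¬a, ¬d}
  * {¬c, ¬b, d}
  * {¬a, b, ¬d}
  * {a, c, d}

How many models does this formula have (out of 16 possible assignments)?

7

Satisfying assignments:
  a=F b=F c=T d=F
  a=F b=T c=F d=T
  a=F b=T c=T d=T
  a=T b=F c=F d=F
  a=T b=F c=T d=F
  a=T b=T c=F d=F
  a=T b=T c=T d=T
Count: 7.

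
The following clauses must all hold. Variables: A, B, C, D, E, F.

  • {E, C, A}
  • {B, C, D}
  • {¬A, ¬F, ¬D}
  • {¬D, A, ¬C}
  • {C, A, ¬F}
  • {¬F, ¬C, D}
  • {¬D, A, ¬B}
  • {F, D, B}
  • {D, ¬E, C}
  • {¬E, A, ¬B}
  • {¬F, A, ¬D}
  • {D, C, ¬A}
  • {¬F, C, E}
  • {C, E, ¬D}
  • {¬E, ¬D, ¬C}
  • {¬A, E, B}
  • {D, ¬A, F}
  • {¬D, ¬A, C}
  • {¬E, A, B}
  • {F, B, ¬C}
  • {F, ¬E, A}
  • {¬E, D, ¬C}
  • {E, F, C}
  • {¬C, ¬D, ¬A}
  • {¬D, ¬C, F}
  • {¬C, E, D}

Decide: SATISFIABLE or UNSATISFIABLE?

C = True:
  D = True:
    propagation gives A=True; an empty clause results — contradiction.
  D = False:
    propagation gives F=False, B=True, A=False, E=False; an empty clause results — contradiction.
C = False:
  A = True:
    propagation gives D=True; an empty clause results — contradiction.
  A = False:
    propagation gives E=True, F=False; an empty clause results — contradiction.
Every branch closes, so no satisfying assignment exists.

UNSATISFIABLE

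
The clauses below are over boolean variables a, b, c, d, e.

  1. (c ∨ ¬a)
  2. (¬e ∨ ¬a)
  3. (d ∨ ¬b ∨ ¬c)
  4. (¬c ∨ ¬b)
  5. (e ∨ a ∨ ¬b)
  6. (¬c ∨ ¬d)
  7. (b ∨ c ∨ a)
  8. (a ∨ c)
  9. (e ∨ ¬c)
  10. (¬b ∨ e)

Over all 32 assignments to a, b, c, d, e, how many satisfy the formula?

Satisfying assignments:
  a=0 b=0 c=1 d=0 e=1
Count: 1.

1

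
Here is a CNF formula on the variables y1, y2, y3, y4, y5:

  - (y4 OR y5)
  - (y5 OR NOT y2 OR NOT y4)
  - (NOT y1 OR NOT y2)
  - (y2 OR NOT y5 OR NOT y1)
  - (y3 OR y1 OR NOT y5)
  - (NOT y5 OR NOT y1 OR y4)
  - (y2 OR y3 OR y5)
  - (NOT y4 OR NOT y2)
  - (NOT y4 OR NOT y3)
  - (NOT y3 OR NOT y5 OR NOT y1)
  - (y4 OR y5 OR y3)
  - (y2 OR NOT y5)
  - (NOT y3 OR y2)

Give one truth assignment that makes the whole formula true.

y1 = F, y2 = T, y3 = T, y4 = F, y5 = T

Check each clause:
  1. (y4 OR y5) — y5 is true.
  2. (y5 OR NOT y2 OR NOT y4) — NOT y4 is true.
  3. (NOT y1 OR NOT y2) — NOT y1 is true.
  4. (NOT y5 OR NOT y1 OR y2) — y2 is true.
  5. (y3 OR y1 OR NOT y5) — y3 is true.
  6. (NOT y1 OR NOT y5 OR y4) — NOT y1 is true.
  7. (y5 OR y3 OR y2) — y2 is true.
  8. (NOT y4 OR NOT y2) — NOT y4 is true.
  9. (NOT y4 OR NOT y3) — NOT y4 is true.
  10. (NOT y1 OR NOT y3 OR NOT y5) — NOT y1 is true.
  11. (y3 OR y5 OR y4) — y3 is true.
  12. (y2 OR NOT y5) — y2 is true.
  13. (y2 OR NOT y3) — y2 is true.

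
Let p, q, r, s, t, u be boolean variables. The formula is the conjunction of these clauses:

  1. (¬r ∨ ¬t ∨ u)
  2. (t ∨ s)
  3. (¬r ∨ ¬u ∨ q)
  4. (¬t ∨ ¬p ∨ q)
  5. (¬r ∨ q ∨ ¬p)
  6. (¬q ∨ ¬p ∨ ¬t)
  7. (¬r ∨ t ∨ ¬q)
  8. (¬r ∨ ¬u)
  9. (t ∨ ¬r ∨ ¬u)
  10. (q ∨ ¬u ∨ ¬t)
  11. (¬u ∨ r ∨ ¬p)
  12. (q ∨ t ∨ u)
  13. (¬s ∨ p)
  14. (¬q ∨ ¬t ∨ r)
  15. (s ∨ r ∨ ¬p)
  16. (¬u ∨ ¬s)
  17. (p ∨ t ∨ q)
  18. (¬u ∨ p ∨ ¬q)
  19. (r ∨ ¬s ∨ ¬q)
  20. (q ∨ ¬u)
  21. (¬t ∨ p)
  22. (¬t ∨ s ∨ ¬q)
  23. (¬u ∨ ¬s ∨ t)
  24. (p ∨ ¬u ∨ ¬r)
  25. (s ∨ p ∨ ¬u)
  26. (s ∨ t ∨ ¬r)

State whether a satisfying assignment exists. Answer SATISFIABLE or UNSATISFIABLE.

UNSATISFIABLE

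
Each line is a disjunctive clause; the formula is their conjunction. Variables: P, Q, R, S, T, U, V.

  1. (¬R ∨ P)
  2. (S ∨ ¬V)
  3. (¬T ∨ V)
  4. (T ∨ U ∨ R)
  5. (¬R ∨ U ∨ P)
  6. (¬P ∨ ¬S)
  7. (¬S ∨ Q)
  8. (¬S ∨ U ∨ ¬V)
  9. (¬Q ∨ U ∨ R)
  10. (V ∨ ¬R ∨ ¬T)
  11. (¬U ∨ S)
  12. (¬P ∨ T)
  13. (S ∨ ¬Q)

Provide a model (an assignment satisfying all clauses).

P=False, Q=True, R=False, S=True, T=True, U=True, V=True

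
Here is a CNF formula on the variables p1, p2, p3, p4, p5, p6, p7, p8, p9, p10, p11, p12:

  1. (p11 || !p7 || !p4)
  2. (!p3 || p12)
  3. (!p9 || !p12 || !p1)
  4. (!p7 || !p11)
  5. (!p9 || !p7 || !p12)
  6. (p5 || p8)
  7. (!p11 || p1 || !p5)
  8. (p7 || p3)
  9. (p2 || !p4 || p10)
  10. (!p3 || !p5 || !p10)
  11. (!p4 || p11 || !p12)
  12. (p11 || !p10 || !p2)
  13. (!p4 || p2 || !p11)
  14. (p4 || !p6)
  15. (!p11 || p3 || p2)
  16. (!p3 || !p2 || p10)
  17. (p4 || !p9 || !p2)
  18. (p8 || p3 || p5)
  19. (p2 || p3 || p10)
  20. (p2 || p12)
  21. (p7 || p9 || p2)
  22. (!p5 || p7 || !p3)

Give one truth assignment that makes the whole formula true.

p1 = F, p2 = T, p3 = F, p4 = F, p5 = F, p6 = F, p7 = T, p8 = T, p9 = F, p10 = F, p11 = F, p12 = T

Check each clause:
  1. (p11 || !p7 || !p4) — !p4 is true.
  2. (!p3 || p12) — p12 is true.
  3. (!p1 || !p9 || !p12) — !p1 is true.
  4. (!p7 || !p11) — !p11 is true.
  5. (!p7 || !p9 || !p12) — !p9 is true.
  6. (p8 || p5) — p8 is true.
  7. (p1 || !p5 || !p11) — !p5 is true.
  8. (p7 || p3) — p7 is true.
  9. (p2 || !p4 || p10) — p2 is true.
  10. (!p3 || !p10 || !p5) — !p5 is true.
  11. (!p4 || !p12 || p11) — !p4 is true.
  12. (!p2 || p11 || !p10) — !p10 is true.
  13. (!p11 || p2 || !p4) — p2 is true.
  14. (p4 || !p6) — !p6 is true.
  15. (p3 || p2 || !p11) — p2 is true.
  16. (p10 || !p2 || !p3) — !p3 is true.
  17. (!p9 || !p2 || p4) — !p9 is true.
  18. (p3 || p5 || p8) — p8 is true.
  19. (p3 || p10 || p2) — p2 is true.
  20. (p12 || p2) — p2 is true.
  21. (p7 || p2 || p9) — p2 is true.
  22. (p7 || !p5 || !p3) — !p5 is true.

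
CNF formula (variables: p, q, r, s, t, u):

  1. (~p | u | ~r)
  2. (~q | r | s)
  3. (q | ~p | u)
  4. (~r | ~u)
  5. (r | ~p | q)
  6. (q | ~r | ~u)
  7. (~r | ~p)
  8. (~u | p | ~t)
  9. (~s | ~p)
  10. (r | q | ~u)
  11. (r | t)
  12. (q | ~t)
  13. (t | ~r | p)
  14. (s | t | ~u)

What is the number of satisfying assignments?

3

Satisfying assignments:
  p=F q=T r=F s=T t=T u=F
  p=F q=T r=T s=F t=T u=F
  p=F q=T r=T s=T t=T u=F
That's 3 in total.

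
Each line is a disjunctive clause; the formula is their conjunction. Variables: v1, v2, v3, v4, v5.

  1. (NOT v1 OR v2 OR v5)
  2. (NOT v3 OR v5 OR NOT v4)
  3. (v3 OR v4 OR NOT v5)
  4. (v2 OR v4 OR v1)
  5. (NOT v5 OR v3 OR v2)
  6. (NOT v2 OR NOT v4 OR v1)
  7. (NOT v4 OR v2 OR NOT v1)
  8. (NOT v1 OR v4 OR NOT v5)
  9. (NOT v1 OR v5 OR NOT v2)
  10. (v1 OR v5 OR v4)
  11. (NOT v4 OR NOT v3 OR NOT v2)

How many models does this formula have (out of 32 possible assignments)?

Satisfying assignments:
  v1=F v2=F v3=F v4=T v5=F
  v1=F v2=F v3=T v4=T v5=T
  v1=F v2=T v3=T v4=F v5=T
  v1=T v2=T v3=F v4=T v5=T
That's 4 in total.

4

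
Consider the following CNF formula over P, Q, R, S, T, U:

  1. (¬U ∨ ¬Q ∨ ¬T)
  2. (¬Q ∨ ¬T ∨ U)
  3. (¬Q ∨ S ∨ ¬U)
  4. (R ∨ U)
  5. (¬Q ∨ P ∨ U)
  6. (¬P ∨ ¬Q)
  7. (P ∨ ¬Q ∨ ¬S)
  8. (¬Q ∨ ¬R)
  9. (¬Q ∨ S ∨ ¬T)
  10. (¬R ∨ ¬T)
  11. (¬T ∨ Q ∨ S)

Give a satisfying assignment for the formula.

P = F, Q = F, R = F, S = T, T = F, U = T

T occurs only negated in the remaining clauses — set T = False.
Set P = False and propagate.
Branch on Q: take Q = False.
For the remaining variables, R = False, S = True, U = True works.
Every clause has at least one true literal under this assignment.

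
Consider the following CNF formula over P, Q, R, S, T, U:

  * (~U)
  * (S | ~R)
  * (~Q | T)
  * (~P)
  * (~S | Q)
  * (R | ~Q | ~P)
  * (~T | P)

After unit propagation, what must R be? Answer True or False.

False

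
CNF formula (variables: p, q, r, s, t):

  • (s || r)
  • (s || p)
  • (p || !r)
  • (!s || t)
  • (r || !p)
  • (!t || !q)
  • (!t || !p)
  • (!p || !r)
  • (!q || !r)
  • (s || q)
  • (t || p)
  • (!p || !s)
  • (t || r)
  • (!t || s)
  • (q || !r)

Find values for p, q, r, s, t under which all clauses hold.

p=False, q=False, r=False, s=True, t=True

Check each clause:
  1. (r || s) — s is true.
  2. (s || p) — s is true.
  3. (!r || p) — !r is true.
  4. (!s || t) — t is true.
  5. (r || !p) — !p is true.
  6. (!q || !t) — !q is true.
  7. (!t || !p) — !p is true.
  8. (!p || !r) — !r is true.
  9. (!r || !q) — !r is true.
  10. (s || q) — s is true.
  11. (t || p) — t is true.
  12. (!s || !p) — !p is true.
  13. (t || r) — t is true.
  14. (s || !t) — s is true.
  15. (q || !r) — !r is true.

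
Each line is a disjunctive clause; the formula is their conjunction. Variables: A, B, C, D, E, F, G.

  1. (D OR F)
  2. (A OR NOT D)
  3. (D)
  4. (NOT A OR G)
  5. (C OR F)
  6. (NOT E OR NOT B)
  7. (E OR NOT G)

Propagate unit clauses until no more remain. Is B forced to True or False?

(D) stands alone — D = True.
From (NOT D OR A) and D = True: A = True.
(NOT A OR G): since A = True, the clause reduces to (G). G = True.
In (NOT G OR E), NOT G is now false; E must hold, so E = True.
From (NOT E OR NOT B) and E = True: B = False.

False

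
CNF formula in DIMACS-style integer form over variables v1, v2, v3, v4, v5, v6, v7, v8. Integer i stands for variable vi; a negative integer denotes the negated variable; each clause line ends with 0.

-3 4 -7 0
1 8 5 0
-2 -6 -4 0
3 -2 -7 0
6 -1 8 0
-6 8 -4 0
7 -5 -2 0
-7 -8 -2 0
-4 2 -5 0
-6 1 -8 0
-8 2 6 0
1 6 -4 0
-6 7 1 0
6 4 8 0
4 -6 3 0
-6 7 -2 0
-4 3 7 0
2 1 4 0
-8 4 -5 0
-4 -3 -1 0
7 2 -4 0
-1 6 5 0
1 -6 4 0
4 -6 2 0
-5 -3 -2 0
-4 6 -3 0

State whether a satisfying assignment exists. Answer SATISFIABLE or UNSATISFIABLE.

Set v1 = True and propagate.
The remaining clauses are satisfied by v2 = False, v3 = False, v4 = True, v5 = False, v6 = True, v7 = True, v8 = True.
Every clause has at least one true literal under this assignment.
So v1=1, v2=0, v3=0, v4=1, v5=0, v6=1, v7=1, v8=1 is a satisfying assignment.

SATISFIABLE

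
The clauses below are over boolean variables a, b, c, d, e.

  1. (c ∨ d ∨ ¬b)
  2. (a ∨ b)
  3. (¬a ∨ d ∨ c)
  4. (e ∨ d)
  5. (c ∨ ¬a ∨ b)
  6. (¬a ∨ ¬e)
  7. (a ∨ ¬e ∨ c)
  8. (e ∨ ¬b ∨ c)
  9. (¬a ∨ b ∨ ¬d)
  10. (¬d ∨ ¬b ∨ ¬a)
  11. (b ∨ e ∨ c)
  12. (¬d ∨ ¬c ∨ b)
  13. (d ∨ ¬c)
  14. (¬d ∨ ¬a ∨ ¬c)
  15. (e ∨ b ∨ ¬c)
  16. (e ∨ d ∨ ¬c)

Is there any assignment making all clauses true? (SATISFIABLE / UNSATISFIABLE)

Branch on a: take a = False.
  then b is forced to True.
Set c = True and propagate.
  then d is forced to True.
e is now unconstrained; take e = True.
Every clause has at least one true literal under this assignment.
So a=False, b=True, c=True, d=True, e=True is a satisfying assignment.

SATISFIABLE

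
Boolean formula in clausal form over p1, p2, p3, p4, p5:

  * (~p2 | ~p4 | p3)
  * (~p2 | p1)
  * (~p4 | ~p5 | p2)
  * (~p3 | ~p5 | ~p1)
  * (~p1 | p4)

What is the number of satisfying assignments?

Case analysis on p1 and p2:
  p1=T, p2=T: remaining (p3,p4,p5) ∈ {(T,T,F)} — 1.
  p1=T, p2=F: remaining (p3,p4,p5) ∈ {(F,T,F); (T,T,F)} — 2.
  p1=F, p2=T: a clause becomes empty — 0.
  p1=F, p2=F: p3 free; 3 ways for (p4,p5) × 2^1 = 6.
Total: 1 + 2 + 0 + 6 = 9.

9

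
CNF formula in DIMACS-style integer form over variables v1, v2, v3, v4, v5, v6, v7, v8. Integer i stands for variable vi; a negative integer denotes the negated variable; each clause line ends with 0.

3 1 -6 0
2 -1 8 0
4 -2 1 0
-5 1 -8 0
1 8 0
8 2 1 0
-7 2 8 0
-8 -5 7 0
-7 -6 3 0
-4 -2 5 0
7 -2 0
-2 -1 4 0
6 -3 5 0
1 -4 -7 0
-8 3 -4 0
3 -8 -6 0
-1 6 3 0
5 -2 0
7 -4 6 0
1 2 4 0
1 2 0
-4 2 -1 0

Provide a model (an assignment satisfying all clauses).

v1=True, v2=False, v3=True, v4=False, v5=False, v6=True, v7=True, v8=True

Check each clause:
  1. (!v6 || v1 || v3) — v1 is true.
  2. (v8 || !v1 || v2) — v8 is true.
  3. (v4 || !v2 || v1) — v1 is true.
  4. (!v5 || v1 || !v8) — v1 is true.
  5. (v8 || v1) — v8 is true.
  6. (v1 || v2 || v8) — v8 is true.
  7. (!v7 || v8 || v2) — v8 is true.
  8. (!v5 || v7 || !v8) — !v5 is true.
  9. (!v7 || v3 || !v6) — v3 is true.
  10. (!v4 || v5 || !v2) — !v4 is true.
  11. (!v2 || v7) — !v2 is true.
  12. (!v2 || !v1 || v4) — !v2 is true.
  13. (v6 || v5 || !v3) — v6 is true.
  14. (!v7 || !v4 || v1) — !v4 is true.
  15. (!v8 || !v4 || v3) — v3 is true.
  16. (!v6 || v3 || !v8) — v3 is true.
  17. (!v1 || v3 || v6) — v3 is true.
  18. (!v2 || v5) — !v2 is true.
  19. (v6 || !v4 || v7) — !v4 is true.
  20. (v4 || v1 || v2) — v1 is true.
  21. (v2 || v1) — v1 is true.
  22. (v2 || !v4 || !v1) — !v4 is true.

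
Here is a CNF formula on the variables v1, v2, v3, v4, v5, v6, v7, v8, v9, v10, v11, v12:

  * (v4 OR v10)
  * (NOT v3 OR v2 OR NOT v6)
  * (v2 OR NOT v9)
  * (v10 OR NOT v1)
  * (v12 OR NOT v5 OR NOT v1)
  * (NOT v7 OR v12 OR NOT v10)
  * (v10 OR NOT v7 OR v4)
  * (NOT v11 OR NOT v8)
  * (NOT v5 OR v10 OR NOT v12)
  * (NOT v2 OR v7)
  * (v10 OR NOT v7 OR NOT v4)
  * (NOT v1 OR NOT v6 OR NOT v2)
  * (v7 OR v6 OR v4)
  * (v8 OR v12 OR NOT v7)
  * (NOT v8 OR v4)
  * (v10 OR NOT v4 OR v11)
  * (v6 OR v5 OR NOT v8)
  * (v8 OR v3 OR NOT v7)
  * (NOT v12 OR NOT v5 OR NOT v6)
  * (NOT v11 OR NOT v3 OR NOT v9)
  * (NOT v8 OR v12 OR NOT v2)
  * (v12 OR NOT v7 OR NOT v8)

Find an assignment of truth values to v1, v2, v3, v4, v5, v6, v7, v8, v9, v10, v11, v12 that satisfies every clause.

v1=1, v2=0, v3=1, v4=1, v5=0, v6=0, v7=0, v8=0, v9=0, v10=1, v11=1, v12=1

Pure literal: v9 appears only negated; assign v9 = False.
Try v1 = True.
  then v10 is forced to True.
For the remaining variables, v2 = False, v3 = True, v4 = True, v5 = False, v6 = False, v7 = False, v8 = False, v11 = True, v12 = True works.
Check each clause:
  1. (v4 OR v10) — v10 is true.
  2. (v2 OR NOT v3 OR NOT v6) — NOT v6 is true.
  3. (NOT v9 OR v2) — NOT v9 is true.
  4. (NOT v1 OR v10) — v10 is true.
  5. (v12 OR NOT v1 OR NOT v5) — NOT v5 is true.
  6. (NOT v10 OR NOT v7 OR v12) — NOT v7 is true.
  7. (v10 OR NOT v7 OR v4) — NOT v7 is true.
  8. (NOT v11 OR NOT v8) — NOT v8 is true.
  9. (v10 OR NOT v12 OR NOT v5) — v10 is true.
  10. (v7 OR NOT v2) — NOT v2 is true.
  11. (NOT v4 OR NOT v7 OR v10) — NOT v7 is true.
  12. (NOT v2 OR NOT v6 OR NOT v1) — NOT v6 is true.
  13. (v6 OR v4 OR v7) — v4 is true.
  14. (v12 OR NOT v7 OR v8) — NOT v7 is true.
  15. (NOT v8 OR v4) — NOT v8 is true.
  16. (v11 OR NOT v4 OR v10) — v10 is true.
  17. (v5 OR v6 OR NOT v8) — NOT v8 is true.
  18. (v8 OR NOT v7 OR v3) — NOT v7 is true.
  19. (NOT v5 OR NOT v6 OR NOT v12) — NOT v6 is true.
  20. (NOT v11 OR NOT v3 OR NOT v9) — NOT v9 is true.
  21. (NOT v8 OR v12 OR NOT v2) — NOT v8 is true.
  22. (NOT v8 OR v12 OR NOT v7) — NOT v8 is true.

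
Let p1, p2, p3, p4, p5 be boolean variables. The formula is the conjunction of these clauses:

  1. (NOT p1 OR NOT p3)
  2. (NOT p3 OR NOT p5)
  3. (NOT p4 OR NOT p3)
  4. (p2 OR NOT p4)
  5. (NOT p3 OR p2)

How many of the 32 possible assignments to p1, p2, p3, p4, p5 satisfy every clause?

Split on p3, then p2.
  p3=1, p2=1: remaining (p1,p4,p5) ∈ {(0,0,0)} — 1.
  p3=1, p2=0: a clause becomes empty — 0.
  p3=0, p2=1: p1, p4, p5 free → 2^3 = 8.
  p3=0, p2=0: remaining (p1,p4,p5) ∈ {(0,0,0); (0,0,1); (1,0,0); (1,0,1)} — 4.
Total: 1 + 0 + 8 + 4 = 13.

13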